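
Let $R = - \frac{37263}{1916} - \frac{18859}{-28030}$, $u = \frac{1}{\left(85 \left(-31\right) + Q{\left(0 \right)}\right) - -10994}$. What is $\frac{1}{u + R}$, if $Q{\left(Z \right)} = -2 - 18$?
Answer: $- \frac{223924998860}{4204280325057} \approx -0.053261$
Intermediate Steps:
$Q{\left(Z \right)} = -20$ ($Q{\left(Z \right)} = -2 - 18 = -20$)
$u = \frac{1}{8339}$ ($u = \frac{1}{\left(85 \left(-31\right) - 20\right) - -10994} = \frac{1}{\left(-2635 - 20\right) + 10994} = \frac{1}{-2655 + 10994} = \frac{1}{8339} \approx 0.00011992$)
$R = - \frac{504174023}{26852740}$ ($R = \left(-37263\right) \frac{1}{1916} - - \frac{18859}{28030} = - \frac{37263}{1916} + \frac{18859}{28030} = - \frac{504174023}{26852740} \approx -18.776$)
$\frac{1}{u + R} = \frac{1}{\frac{1}{8339} - \frac{504174023}{26852740}} = \frac{1}{- \frac{4204280325057}{223924998860}} = - \frac{223924998860}{4204280325057}$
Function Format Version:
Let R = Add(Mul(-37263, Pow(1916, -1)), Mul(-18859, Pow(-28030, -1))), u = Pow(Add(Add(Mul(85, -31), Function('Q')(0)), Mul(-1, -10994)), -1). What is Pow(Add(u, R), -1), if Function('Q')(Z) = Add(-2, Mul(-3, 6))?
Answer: Rational(-223924998860, 4204280325057) ≈ -0.053261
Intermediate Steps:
Function('Q')(Z) = -20 (Function('Q')(Z) = Add(-2, -18) = -20)
u = Rational(1, 8339) (u = Pow(Add(Add(Mul(85, -31), -20), Mul(-1, -10994)), -1) = Pow(Add(Add(-2635, -20), 10994), -1) = Pow(Add(-2655, 10994), -1) = Pow(8339, -1) = Rational(1, 8339) ≈ 0.00011992)
R = Rational(-504174023, 26852740) (R = Add(Mul(-37263, Rational(1, 1916)), Mul(-18859, Rational(-1, 28030))) = Add(Rational(-37263, 1916), Rational(18859, 28030)) = Rational(-504174023, 26852740) ≈ -18.776)
Pow(Add(u, R), -1) = Pow(Add(Rational(1, 8339), Rational(-504174023, 26852740)), -1) = Pow(Rational(-4204280325057, 223924998860), -1) = Rational(-223924998860, 4204280325057)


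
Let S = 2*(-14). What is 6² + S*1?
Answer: 8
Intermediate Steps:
S = -28
6² + S*1 = 6² - 28*1 = 36 - 28 = 8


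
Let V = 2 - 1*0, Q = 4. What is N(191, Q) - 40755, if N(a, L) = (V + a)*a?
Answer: -3892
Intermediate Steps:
V = 2 (V = 2 + 0 = 2)
N(a, L) = a*(2 + a) (N(a, L) = (2 + a)*a = a*(2 + a))
N(191, Q) - 40755 = 191*(2 + 191) - 40755 = 191*193 - 40755 = 36863 - 40755 = -3892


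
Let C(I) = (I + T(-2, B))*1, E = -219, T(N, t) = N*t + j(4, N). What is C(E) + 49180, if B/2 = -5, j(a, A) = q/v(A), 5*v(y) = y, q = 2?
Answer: 48976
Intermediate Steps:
v(y) = y/5
j(a, A) = 10/A (j(a, A) = 2/((A/5)) = 2*(5/A) = 10/A)
B = -10 (B = 2*(-5) = -10)
T(N, t) = 10/N + N*t (T(N, t) = N*t + 10/N = 10/N + N*t)
C(I) = 15 + I (C(I) = (I + (10/(-2) - 2*(-10)))*1 = (I + (10*(-½) + 20))*1 = (I + (-5 + 20))*1 = (I + 15)*1 = (15 + I)*1 = 15 + I)
C(E) + 49180 = (15 - 219) + 49180 = -204 + 49180 = 48976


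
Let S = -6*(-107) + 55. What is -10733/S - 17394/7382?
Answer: -45677312/2572627 ≈ -17.755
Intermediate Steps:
S = 697 (S = 642 + 55 = 697)
-10733/S - 17394/7382 = -10733/697 - 17394/7382 = -10733*1/697 - 17394*1/7382 = -10733/697 - 8697/3691 = -45677312/2572627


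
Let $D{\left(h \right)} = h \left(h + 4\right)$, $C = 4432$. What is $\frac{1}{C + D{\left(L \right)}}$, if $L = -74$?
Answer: $\frac{1}{9612} \approx 0.00010404$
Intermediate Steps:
$D{\left(h \right)} = h \left(4 + h\right)$
$\frac{1}{C + D{\left(L \right)}} = \frac{1}{4432 - 74 \left(4 - 74\right)} = \frac{1}{4432 - -5180} = \frac{1}{4432 + 5180} = \frac{1}{9612}$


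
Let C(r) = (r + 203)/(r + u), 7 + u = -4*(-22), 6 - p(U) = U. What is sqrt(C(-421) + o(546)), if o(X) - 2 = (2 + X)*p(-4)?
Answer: 3*sqrt(17605370)/170 ≈ 74.045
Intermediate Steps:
p(U) = 6 - U
o(X) = 22 + 10*X (o(X) = 2 + (2 + X)*(6 - 1*(-4)) = 2 + (2 + X)*(6 + 4) = 2 + (2 + X)*10 = 2 + (20 + 10*X) = 22 + 10*X)
u = 81 (u = -7 - 4*(-22) = -7 + 88 = 81)
C(r) = (203 + r)/(81 + r) (C(r) = (r + 203)/(r + 81) = (203 + r)/(81 + r))
sqrt(C(-421) + o(546)) = sqrt((203 - 421)/(81 - 421) + (22 + 10*546)) = sqrt(-218/(-340) + (22 + 5460)) = sqrt(-1/340*(-218) + 5482) = sqrt(109/170 + 5482) = sqrt(932049/170) = 3*sqrt(17605370)/170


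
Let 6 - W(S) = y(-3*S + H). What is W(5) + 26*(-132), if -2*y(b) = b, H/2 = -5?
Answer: -6877/2 ≈ -3438.5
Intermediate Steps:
H = -10 (H = 2*(-5) = -10)
y(b) = -b/2
W(S) = 1 - 3*S/2 (W(S) = 6 - (-1)*(-3*S - 10)/2 = 6 - (-1)*(-10 - 3*S)/2 = 6 - (5 + 3*S/2) = 6 + (-5 - 3*S/2) = 1 - 3*S/2)
W(5) + 26*(-132) = (1 - 3/2*5) + 26*(-132) = (1 - 15/2) - 3432 = -13/2 - 3432 = -6877/2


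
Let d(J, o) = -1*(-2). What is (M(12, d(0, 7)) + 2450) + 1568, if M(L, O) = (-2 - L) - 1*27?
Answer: 3977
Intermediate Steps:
d(J, o) = 2
M(L, O) = -29 - L (M(L, O) = (-2 - L) - 27 = -29 - L)
(M(12, d(0, 7)) + 2450) + 1568 = ((-29 - 1*12) + 2450) + 1568 = ((-29 - 12) + 2450) + 1568 = (-41 + 2450) + 1568 = 2409 + 1568 = 3977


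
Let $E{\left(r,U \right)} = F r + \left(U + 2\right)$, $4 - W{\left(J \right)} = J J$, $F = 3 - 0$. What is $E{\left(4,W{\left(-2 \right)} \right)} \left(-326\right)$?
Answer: $-4564$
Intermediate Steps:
$F = 3$ ($F = 3 + 0 = 3$)
$W{\left(J \right)} = 4 - J^{2}$ ($W{\left(J \right)} = 4 - J J = 4 - J^{2}$)
$E{\left(r,U \right)} = 2 + U + 3 r$ ($E{\left(r,U \right)} = 3 r + \left(U + 2\right) = 3 r + \left(2 + U\right) = 2 + U + 3 r$)
$E{\left(4,W{\left(-2 \right)} \right)} \left(-326\right) = \left(2 + \left(4 - \left(-2\right)^{2}\right) + 3 \cdot 4\right) \left(-326\right) = \left(2 + \left(4 - 4\right) + 12\right) \left(-326\right) = \left(2 + 0 + 12\right) \left(-326\right) = 14 \left(-326\right) = -4564$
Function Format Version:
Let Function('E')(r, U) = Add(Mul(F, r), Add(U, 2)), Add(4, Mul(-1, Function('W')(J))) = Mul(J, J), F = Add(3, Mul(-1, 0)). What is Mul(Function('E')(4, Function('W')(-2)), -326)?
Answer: -4564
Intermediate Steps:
F = 3 (F = Add(3, 0) = 3)
Function('W')(J) = Add(4, Mul(-1, Pow(J, 2))) (Function('W')(J) = Add(4, Mul(-1, Mul(J, J))) = Add(4, Mul(-1, Pow(J, 2))))
Function('E')(r, U) = Add(2, U, Mul(3, r)) (Function('E')(r, U) = Add(Mul(3, r), Add(U, 2)) = Add(Mul(3, r), Add(2, U)) = Add(2, U, Mul(3, r)))
Mul(Function('E')(4, Function('W')(-2)), -326) = Mul(Add(2, Add(4, Mul(-1, Pow(-2, 2))), Mul(3, 4)), -326) = Mul(Add(2, Add(4, Mul(-1, 4)), 12), -326) = Mul(Add(2, Add(4, -4), 12), -326) = Mul(Add(2, 0, 12), -326) = Mul(14, -326) = -4564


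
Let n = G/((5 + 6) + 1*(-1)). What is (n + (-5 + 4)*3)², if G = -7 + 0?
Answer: 1369/100 ≈ 13.690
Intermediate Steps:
G = -7
n = -7/10 (n = -7/((5 + 6) + 1*(-1)) = -7/(11 - 1) = -7/10 ≈ -0.70000)
(n + (-5 + 4)*3)² = (-7/10 + (-5 + 4)*3)² = (-7/10 - 1*3)² = (-7/10 - 3)² = (-37/10)² = 1369/100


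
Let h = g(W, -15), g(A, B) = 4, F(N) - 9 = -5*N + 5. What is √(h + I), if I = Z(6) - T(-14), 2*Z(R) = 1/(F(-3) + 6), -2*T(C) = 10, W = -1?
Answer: √44170/70 ≈ 3.0024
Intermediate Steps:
T(C) = -5 (T(C) = -½*10 = -5)
F(N) = 14 - 5*N (F(N) = 9 + (-5*N + 5) = 9 + (5 - 5*N) = 14 - 5*N)
Z(R) = 1/70 (Z(R) = 1/(2*((14 - 5*(-3)) + 6)) = 1/(2*((14 + 15) + 6)) = 1/(2*(29 + 6)) = (½)/35 = (½)*(1/35) = 1/70)
h = 4
I = 351/70 (I = 1/70 - 1*(-5) = 1/70 + 5 = 351/70 ≈ 5.0143)
√(h + I) = √(4 + 351/70) = √(631/70) = √44170/70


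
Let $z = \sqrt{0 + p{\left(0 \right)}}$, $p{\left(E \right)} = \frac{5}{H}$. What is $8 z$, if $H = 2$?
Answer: $4 \sqrt{10} \approx 12.649$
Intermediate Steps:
$p{\left(E \right)} = \frac{5}{2}$
$z = \frac{\sqrt{10}}{2}$ ($z = \sqrt{0 + \frac{5}{2}} = \sqrt{\frac{5}{2}} = \frac{\sqrt{10}}{2} \approx 1.5811$)
$8 z = 8 \frac{\sqrt{10}}{2} = 4 \sqrt{10}$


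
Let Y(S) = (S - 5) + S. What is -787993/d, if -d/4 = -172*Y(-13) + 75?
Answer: 787993/21628 ≈ 36.434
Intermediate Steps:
Y(S) = -5 + 2*S (Y(S) = (-5 + S) + S = -5 + 2*S)
d = -21628 (d = -4*(-172*(-5 + 2*(-13)) + 75) = -4*(-172*(-5 - 26) + 75) = -4*(-172*(-31) + 75) = -4*(5332 + 75) = -4*5407 = -21628)
-787993/d = -787993/(-21628) = -787993*(-1/21628) = 787993/21628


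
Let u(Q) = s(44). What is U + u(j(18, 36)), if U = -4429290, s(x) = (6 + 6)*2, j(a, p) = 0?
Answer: -4429266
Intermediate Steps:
s(x) = 24 (s(x) = 12*2 = 24)
u(Q) = 24
U + u(j(18, 36)) = -4429290 + 24 = -4429266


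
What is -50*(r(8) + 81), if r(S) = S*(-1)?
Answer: -3650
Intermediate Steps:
r(S) = -S
-50*(r(8) + 81) = -50*(-1*8 + 81) = -50*(-8 + 81) = -50*73 = -3650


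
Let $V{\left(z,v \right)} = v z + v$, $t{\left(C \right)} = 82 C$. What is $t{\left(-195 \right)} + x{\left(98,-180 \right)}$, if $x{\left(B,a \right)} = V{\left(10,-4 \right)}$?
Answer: $-16034$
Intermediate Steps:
$V{\left(z,v \right)} = v + v z$
$x{\left(B,a \right)} = -44$ ($x{\left(B,a \right)} = - 4 \left(1 + 10\right) = \left(-4\right) 11 = -44$)
$t{\left(-195 \right)} + x{\left(98,-180 \right)} = 82 \left(-195\right) - 44 = -15990 - 44 = -16034$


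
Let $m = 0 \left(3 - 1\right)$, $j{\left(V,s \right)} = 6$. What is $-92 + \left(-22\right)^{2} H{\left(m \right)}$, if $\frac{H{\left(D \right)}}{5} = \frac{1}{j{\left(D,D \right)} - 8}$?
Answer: $-1302$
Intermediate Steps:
$m = 0$ ($m = 0 \cdot 2 = 0$)
$H{\left(D \right)} = - \frac{5}{2}$ ($H{\left(D \right)} = \frac{5}{6 - 8} = \frac{5}{-2} = 5 \left(- \frac{1}{2}\right) = - \frac{5}{2}$)
$-92 + \left(-22\right)^{2} H{\left(m \right)} = -92 + \left(-22\right)^{2} \left(- \frac{5}{2}\right) = -92 + 484 \left(- \frac{5}{2}\right) = -92 - 1210 = -1302$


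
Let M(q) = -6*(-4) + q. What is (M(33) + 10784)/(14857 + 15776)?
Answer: 10841/30633 ≈ 0.35390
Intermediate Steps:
M(q) = 24 + q
(M(33) + 10784)/(14857 + 15776) = ((24 + 33) + 10784)/(14857 + 15776) = (57 + 10784)/30633 = 10841*(1/30633) = 10841/30633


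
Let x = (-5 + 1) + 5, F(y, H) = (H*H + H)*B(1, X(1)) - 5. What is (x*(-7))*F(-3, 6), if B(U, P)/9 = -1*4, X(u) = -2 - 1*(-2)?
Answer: 10619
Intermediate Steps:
X(u) = 0 (X(u) = -2 + 2 = 0)
B(U, P) = -36 (B(U, P) = 9*(-1*4) = 9*(-4) = -36)
F(y, H) = -5 - 36*H - 36*H² (F(y, H) = (H*H + H)*(-36) - 5 = (H² + H)*(-36) - 5 = (H + H²)*(-36) - 5 = (-36*H - 36*H²) - 5 = -5 - 36*H - 36*H²)
x = 1 (x = -4 + 5 = 1)
(x*(-7))*F(-3, 6) = (1*(-7))*(-5 - 36*6 - 36*6²) = -7*(-5 - 216 - 36*36) = -7*(-5 - 216 - 1296) = -7*(-1517) = 10619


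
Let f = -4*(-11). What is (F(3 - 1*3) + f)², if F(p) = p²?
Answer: 1936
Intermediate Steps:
f = 44
(F(3 - 1*3) + f)² = ((3 - 1*3)² + 44)² = ((3 - 3)² + 44)² = (0² + 44)² = (0 + 44)² = 44² = 1936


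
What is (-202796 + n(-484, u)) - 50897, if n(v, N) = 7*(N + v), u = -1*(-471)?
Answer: -253784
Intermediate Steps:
u = 471
n(v, N) = 7*N + 7*v
(-202796 + n(-484, u)) - 50897 = (-202796 + (7*471 + 7*(-484))) - 50897 = (-202796 + (3297 - 3388)) - 50897 = (-202796 - 91) - 50897 = -202887 - 50897 = -253784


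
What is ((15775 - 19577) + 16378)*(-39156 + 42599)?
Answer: 43299168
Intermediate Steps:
((15775 - 19577) + 16378)*(-39156 + 42599) = (-3802 + 16378)*3443 = 12576*3443 = 43299168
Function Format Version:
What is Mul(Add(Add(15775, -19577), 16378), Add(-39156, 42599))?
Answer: 43299168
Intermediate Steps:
Mul(Add(Add(15775, -19577), 16378), Add(-39156, 42599)) = Mul(Add(-3802, 16378), 3443) = Mul(12576, 3443) = 43299168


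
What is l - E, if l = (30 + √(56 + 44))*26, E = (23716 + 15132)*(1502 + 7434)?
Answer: -347144688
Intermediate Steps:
E = 347145728 (E = 38848*8936 = 347145728)
l = 1040 (l = (30 + √100)*26 = (30 + 10)*26 = 40*26 = 1040)
l - E = 1040 - 1*347145728 = 1040 - 347145728 = -347144688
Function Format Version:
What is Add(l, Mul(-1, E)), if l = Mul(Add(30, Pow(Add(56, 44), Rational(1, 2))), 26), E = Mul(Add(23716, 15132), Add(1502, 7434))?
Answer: -347144688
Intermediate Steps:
E = 347145728 (E = Mul(38848, 8936) = 347145728)
l = 1040 (l = Mul(Add(30, Pow(100, Rational(1, 2))), 26) = Mul(Add(30, 10), 26) = Mul(40, 26) = 1040)
Add(l, Mul(-1, E)) = Add(1040, Mul(-1, 347145728)) = Add(1040, -347145728) = -347144688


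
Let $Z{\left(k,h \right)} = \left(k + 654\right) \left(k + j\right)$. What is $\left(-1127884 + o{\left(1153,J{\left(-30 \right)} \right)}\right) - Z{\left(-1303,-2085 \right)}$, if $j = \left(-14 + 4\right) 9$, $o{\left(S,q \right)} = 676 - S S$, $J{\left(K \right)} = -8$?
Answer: $-3360674$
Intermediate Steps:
$o{\left(S,q \right)} = 676 - S^{2}$
$j = -90$ ($j = \left(-10\right) 9 = -90$)
$Z{\left(k,h \right)} = \left(-90 + k\right) \left(654 + k\right)$ ($Z{\left(k,h \right)} = \left(k + 654\right) \left(k - 90\right) = \left(654 + k\right) \left(-90 + k\right) = \left(-90 + k\right) \left(654 + k\right)$)
$\left(-1127884 + o{\left(1153,J{\left(-30 \right)} \right)}\right) - Z{\left(-1303,-2085 \right)} = \left(-1127884 + \left(676 - 1153^{2}\right)\right) - \left(-58860 + \left(-1303\right)^{2} + 564 \left(-1303\right)\right) = \left(-1127884 + \left(676 - 1329409\right)\right) - \left(-58860 + 1697809 - 734892\right) = \left(-1127884 + \left(676 - 1329409\right)\right) - 904057 = \left(-1127884 - 1328733\right) - 904057 = -2456617 - 904057 = -3360674$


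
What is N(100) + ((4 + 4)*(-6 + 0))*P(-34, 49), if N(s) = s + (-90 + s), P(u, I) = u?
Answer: 1742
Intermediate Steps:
N(s) = -90 + 2*s
N(100) + ((4 + 4)*(-6 + 0))*P(-34, 49) = (-90 + 2*100) + ((4 + 4)*(-6 + 0))*(-34) = (-90 + 200) + (8*(-6))*(-34) = 110 - 48*(-34) = 110 + 1632 = 1742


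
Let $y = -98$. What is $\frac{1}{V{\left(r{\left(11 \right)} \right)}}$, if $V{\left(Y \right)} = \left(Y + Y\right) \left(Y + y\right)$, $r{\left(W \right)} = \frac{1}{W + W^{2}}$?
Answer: $- \frac{8712}{12935} \approx -0.67352$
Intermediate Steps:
$V{\left(Y \right)} = 2 Y \left(-98 + Y\right)$ ($V{\left(Y \right)} = \left(Y + Y\right) \left(Y - 98\right) = 2 Y \left(-98 + Y\right)$)
$\frac{1}{V{\left(r{\left(11 \right)} \right)}} = \frac{1}{2 \frac{1}{11 \left(1 + 11\right)} \left(-98 + \frac{1}{11 \left(1 + 11\right)}\right)} = \frac{1}{2 \frac{1}{11 \cdot 12} \left(-98 + \frac{1}{11 \cdot 12}\right)} = \frac{1}{2 \cdot \frac{1}{11} \cdot \frac{1}{12} \left(-98 + \frac{1}{11} \cdot \frac{1}{12}\right)} = \frac{1}{2 \cdot \frac{1}{132} \left(-98 + \frac{1}{132}\right)} = \frac{1}{2 \cdot \frac{1}{132} \left(- \frac{12935}{132}\right)} = \frac{1}{- \frac{12935}{8712}} = - \frac{8712}{12935}$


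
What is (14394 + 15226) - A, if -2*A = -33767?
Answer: 25473/2 ≈ 12737.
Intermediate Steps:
A = 33767/2 (A = -½*(-33767) = 33767/2 ≈ 16884.)
(14394 + 15226) - A = (14394 + 15226) - 1*33767/2 = 29620 - 33767/2 = 25473/2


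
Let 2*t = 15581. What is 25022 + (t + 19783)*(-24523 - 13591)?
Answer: -1050911357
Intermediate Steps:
t = 15581/2 (t = (1/2)*15581 = 15581/2 ≈ 7790.5)
25022 + (t + 19783)*(-24523 - 13591) = 25022 + (15581/2 + 19783)*(-24523 - 13591) = 25022 + (55147/2)*(-38114) = 25022 - 1050936379 = -1050911357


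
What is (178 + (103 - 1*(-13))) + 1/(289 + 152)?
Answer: 129655/441 ≈ 294.00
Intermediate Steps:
(178 + (103 - 1*(-13))) + 1/(289 + 152) = (178 + (103 + 13)) + 1/441 = (178 + 116) + 1/441 = 294 + 1/441 = 129655/441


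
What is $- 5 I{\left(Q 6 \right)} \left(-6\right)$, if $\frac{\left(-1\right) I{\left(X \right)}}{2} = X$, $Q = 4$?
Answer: $-1440$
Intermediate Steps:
$I{\left(X \right)} = - 2 X$
$- 5 I{\left(Q 6 \right)} \left(-6\right) = - 5 \left(- 2 \cdot 4 \cdot 6\right) \left(-6\right) = - 5 \left(\left(-2\right) 24\right) \left(-6\right) = \left(-5\right) \left(-48\right) \left(-6\right) = 240 \left(-6\right) = -1440$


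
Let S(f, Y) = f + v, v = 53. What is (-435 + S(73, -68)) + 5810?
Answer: 5501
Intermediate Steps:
S(f, Y) = 53 + f (S(f, Y) = f + 53 = 53 + f)
(-435 + S(73, -68)) + 5810 = (-435 + (53 + 73)) + 5810 = (-435 + 126) + 5810 = -309 + 5810 = 5501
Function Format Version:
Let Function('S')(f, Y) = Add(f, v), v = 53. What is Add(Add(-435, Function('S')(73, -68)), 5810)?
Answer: 5501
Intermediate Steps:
Function('S')(f, Y) = Add(53, f) (Function('S')(f, Y) = Add(f, 53) = Add(53, f))
Add(Add(-435, Function('S')(73, -68)), 5810) = Add(Add(-435, Add(53, 73)), 5810) = Add(Add(-435, 126), 5810) = Add(-309, 5810) = 5501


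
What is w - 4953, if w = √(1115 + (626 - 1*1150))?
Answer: -4953 + √591 ≈ -4928.7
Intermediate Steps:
w = √591 (w = √(1115 + (626 - 1150)) = √(1115 - 524) = √591 ≈ 24.310)
w - 4953 = √591 - 4953 = -4953 + √591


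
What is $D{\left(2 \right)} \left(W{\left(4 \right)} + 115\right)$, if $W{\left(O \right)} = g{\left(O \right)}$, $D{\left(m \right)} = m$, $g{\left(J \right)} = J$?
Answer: $238$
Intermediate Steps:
$W{\left(O \right)} = O$
$D{\left(2 \right)} \left(W{\left(4 \right)} + 115\right) = 2 \left(4 + 115\right) = 2 \cdot 119 = 238$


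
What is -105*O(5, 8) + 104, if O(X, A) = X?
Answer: -421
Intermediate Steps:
-105*O(5, 8) + 104 = -105*5 + 104 = -525 + 104 = -421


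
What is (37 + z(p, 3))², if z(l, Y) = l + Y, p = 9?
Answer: 2401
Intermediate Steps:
z(l, Y) = Y + l
(37 + z(p, 3))² = (37 + (3 + 9))² = (37 + 12)² = 49² = 2401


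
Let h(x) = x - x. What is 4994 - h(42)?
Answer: 4994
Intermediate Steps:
h(x) = 0
4994 - h(42) = 4994 - 1*0 = 4994 + 0 = 4994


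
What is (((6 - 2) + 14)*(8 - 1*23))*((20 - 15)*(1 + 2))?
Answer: -4050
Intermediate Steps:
(((6 - 2) + 14)*(8 - 1*23))*((20 - 15)*(1 + 2)) = ((4 + 14)*(8 - 23))*(5*3) = (18*(-15))*15 = -270*15 = -4050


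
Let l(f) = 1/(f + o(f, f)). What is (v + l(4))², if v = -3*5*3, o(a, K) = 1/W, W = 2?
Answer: 162409/81 ≈ 2005.0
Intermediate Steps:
o(a, K) = ½ (o(a, K) = 1/2 = ½)
l(f) = 1/(½ + f) (l(f) = 1/(f + ½) = 1/(½ + f))
v = -45 (v = -15*3 = -45)
(v + l(4))² = (-45 + 2/(1 + 2*4))² = (-45 + 2/(1 + 8))² = (-45 + 2/9)² = (-403/9)² = 162409/81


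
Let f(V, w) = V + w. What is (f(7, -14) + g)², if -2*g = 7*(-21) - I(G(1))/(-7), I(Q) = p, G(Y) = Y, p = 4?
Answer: 859329/196 ≈ 4384.3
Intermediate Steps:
I(Q) = 4
g = 1025/14 (g = -(7*(-21) - 4/(-7))/2 = -(-147 - 4*(-1)/7)/2 = -(-147 - 1*(-4/7))/2 = -(-147 + 4/7)/2 = -½*(-1025/7) = 1025/14 ≈ 73.214)
(f(7, -14) + g)² = ((7 - 14) + 1025/14)² = (-7 + 1025/14)² = (927/14)² = 859329/196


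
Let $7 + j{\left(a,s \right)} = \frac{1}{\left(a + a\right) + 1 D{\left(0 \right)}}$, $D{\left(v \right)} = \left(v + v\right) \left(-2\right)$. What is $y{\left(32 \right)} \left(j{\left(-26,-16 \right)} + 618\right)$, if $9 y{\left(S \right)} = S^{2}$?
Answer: $\frac{8133376}{117} \approx 69516.0$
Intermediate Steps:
$y{\left(S \right)} = \frac{S^{2}}{9}$
$D{\left(v \right)} = - 4 v$ ($D{\left(v \right)} = 2 v \left(-2\right) = - 4 v$)
$j{\left(a,s \right)} = -7 + \frac{1}{2 a}$ ($j{\left(a,s \right)} = -7 + \frac{1}{\left(a + a\right) + 1 \left(\left(-4\right) 0\right)} = -7 + \frac{1}{2 a + 1 \cdot 0} = -7 + \frac{1}{2 a + 0} = -7 + \frac{1}{2 a}$)
$y{\left(32 \right)} \left(j{\left(-26,-16 \right)} + 618\right) = \frac{32^{2}}{9} \left(\left(-7 + \frac{1}{2 \left(-26\right)}\right) + 618\right) = \frac{1}{9} \cdot 1024 \left(\left(-7 + \frac{1}{2} \left(- \frac{1}{26}\right)\right) + 618\right) = \frac{1024 \left(\left(-7 - \frac{1}{52}\right) + 618\right)}{9} = \frac{1024 \left(- \frac{365}{52} + 618\right)}{9} = \frac{1024}{9} \cdot \frac{31771}{52} = \frac{8133376}{117}$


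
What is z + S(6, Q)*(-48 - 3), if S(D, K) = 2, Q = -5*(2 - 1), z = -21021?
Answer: -21123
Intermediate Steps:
Q = -5 (Q = -5*1 = -5)
z + S(6, Q)*(-48 - 3) = -21021 + 2*(-48 - 3) = -21021 + 2*(-51) = -21021 - 102 = -21123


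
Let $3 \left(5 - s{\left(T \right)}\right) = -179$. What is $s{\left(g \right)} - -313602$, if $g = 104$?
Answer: $\frac{941000}{3} \approx 3.1367 \cdot 10^{5}$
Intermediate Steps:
$s{\left(T \right)} = \frac{194}{3}$ ($s{\left(T \right)} = 5 - - \frac{179}{3} = 5 + \frac{179}{3} = \frac{194}{3}$)
$s{\left(g \right)} - -313602 = \frac{194}{3} - -313602 = \frac{194}{3} + 313602 = \frac{941000}{3}$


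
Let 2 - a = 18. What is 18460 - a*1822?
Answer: 47612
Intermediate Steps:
a = -16 (a = 2 - 1*18 = 2 - 18 = -16)
18460 - a*1822 = 18460 - (-16)*1822 = 18460 - 1*(-29152) = 18460 + 29152 = 47612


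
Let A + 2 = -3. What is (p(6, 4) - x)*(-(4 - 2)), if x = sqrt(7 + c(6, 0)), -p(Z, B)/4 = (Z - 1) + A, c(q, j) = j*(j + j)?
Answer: 2*sqrt(7) ≈ 5.2915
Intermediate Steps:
A = -5 (A = -2 - 3 = -5)
c(q, j) = 2*j**2 (c(q, j) = j*(2*j) = 2*j**2)
p(Z, B) = 24 - 4*Z (p(Z, B) = -4*((Z - 1) - 5) = -4*((-1 + Z) - 5) = -4*(-6 + Z) = 24 - 4*Z)
x = sqrt(7) (x = sqrt(7 + 2*0**2) = sqrt(7 + 2*0) = sqrt(7 + 0) = sqrt(7) ≈ 2.6458)
(p(6, 4) - x)*(-(4 - 2)) = ((24 - 4*6) - sqrt(7))*(-(4 - 2)) = ((24 - 24) - sqrt(7))*(-1*2) = (0 - sqrt(7))*(-2) = -sqrt(7)*(-2) = 2*sqrt(7)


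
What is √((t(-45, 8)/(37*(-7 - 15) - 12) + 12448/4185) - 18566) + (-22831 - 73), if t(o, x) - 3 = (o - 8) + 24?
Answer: -22904 + I*√6161643182523045/576135 ≈ -22904.0 + 136.25*I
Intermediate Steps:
t(o, x) = 19 + o (t(o, x) = 3 + ((o - 8) + 24) = 3 + ((-8 + o) + 24) = 3 + (16 + o) = 19 + o)
√((t(-45, 8)/(37*(-7 - 15) - 12) + 12448/4185) - 18566) + (-22831 - 73) = √(((19 - 45)/(37*(-7 - 15) - 12) + 12448/4185) - 18566) + (-22831 - 73) = √((-26/(37*(-22) - 12) + 12448*(1/4185)) - 18566) - 22904 = √((-26/(-814 - 12) + 12448/4185) - 18566) - 22904 = √((-26/(-826) + 12448/4185) - 18566) - 22904 = √((-26*(-1/826) + 12448/4185) - 18566) - 22904 = √((13/413 + 12448/4185) - 18566) - 22904 = √(5195429/1728405 - 18566) - 22904 = √(-32084371801/1728405) - 22904 = I*√6161643182523045/576135 - 22904 = -22904 + I*√6161643182523045/576135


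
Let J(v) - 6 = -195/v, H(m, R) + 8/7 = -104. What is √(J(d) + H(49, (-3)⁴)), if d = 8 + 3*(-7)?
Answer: I*√4123/7 ≈ 9.1729*I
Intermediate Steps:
H(m, R) = -736/7 (H(m, R) = -8/7 - 104 = -736/7)
d = -13 (d = 8 - 21 = -13)
J(v) = 6 - 195/v
√(J(d) + H(49, (-3)⁴)) = √((6 - 195/(-13)) - 736/7) = √((6 - 195*(-1/13)) - 736/7) = √((6 + 15) - 736/7) = √(21 - 736/7) = √(-589/7) = I*√4123/7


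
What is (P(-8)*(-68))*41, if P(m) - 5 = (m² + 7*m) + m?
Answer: -13940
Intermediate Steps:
P(m) = 5 + m² + 8*m (P(m) = 5 + ((m² + 7*m) + m) = 5 + (m² + 8*m) = 5 + m² + 8*m)
(P(-8)*(-68))*41 = ((5 + (-8)² + 8*(-8))*(-68))*41 = ((5 + 64 - 64)*(-68))*41 = (5*(-68))*41 = -340*41 = -13940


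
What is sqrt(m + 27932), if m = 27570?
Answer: sqrt(55502) ≈ 235.59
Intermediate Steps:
sqrt(m + 27932) = sqrt(27570 + 27932) = sqrt(55502)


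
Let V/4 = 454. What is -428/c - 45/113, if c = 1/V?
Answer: -87829069/113 ≈ -7.7725e+5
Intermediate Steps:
V = 1816 (V = 4*454 = 1816)
c = 1/1816 ≈ 0.00055066
-428/c - 45/113 = -428/1/1816 - 45/113 = -428*1816 - 45*1/113 = -777248 - 45/113 = -87829069/113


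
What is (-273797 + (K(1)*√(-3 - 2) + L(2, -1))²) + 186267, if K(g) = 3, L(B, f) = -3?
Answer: -87566 - 18*I*√5 ≈ -87566.0 - 40.249*I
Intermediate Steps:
(-273797 + (K(1)*√(-3 - 2) + L(2, -1))²) + 186267 = (-273797 + (3*√(-3 - 2) - 3)²) + 186267 = (-273797 + (3*√(-5) - 3)²) + 186267 = (-273797 + (3*(I*√5) - 3)²) + 186267 = (-273797 + (3*I*√5 - 3)²) + 186267 = (-273797 + (-3 + 3*I*√5)²) + 186267 = -87530 + (-3 + 3*I*√5)²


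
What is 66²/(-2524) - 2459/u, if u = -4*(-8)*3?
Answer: -1656173/60576 ≈ -27.340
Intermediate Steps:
u = 96 (u = 32*3 = 96)
66²/(-2524) - 2459/u = 66²/(-2524) - 2459/96 = 4356*(-1/2524) - 2459*1/96 = -1089/631 - 2459/96 = -1656173/60576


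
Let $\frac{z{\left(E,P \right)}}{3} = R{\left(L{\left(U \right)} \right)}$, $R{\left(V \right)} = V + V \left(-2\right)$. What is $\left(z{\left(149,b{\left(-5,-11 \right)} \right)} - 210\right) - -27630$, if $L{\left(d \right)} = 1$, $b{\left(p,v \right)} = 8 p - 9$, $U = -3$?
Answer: $27417$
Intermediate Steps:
$b{\left(p,v \right)} = -9 + 8 p$
$R{\left(V \right)} = - V$ ($R{\left(V \right)} = V - 2 V = - V$)
$z{\left(E,P \right)} = -3$ ($z{\left(E,P \right)} = 3 \left(\left(-1\right) 1\right) = 3 \left(-1\right) = -3$)
$\left(z{\left(149,b{\left(-5,-11 \right)} \right)} - 210\right) - -27630 = \left(-3 - 210\right) - -27630 = \left(-3 - 210\right) + 27630 = -213 + 27630 = 27417$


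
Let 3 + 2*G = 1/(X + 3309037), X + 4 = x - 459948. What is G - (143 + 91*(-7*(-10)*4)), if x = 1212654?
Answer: -104080031005/4061739 ≈ -25625.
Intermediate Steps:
X = 752702 (X = -4 + (1212654 - 459948) = -4 + 752706 = 752702)
G = -6092608/4061739 (G = -3/2 + 1/(2*(752702 + 3309037)) = -3/2 + (½)/4061739 = -3/2 + (½)*(1/4061739) = -3/2 + 1/8123478 = -6092608/4061739 ≈ -1.5000)
G - (143 + 91*(-7*(-10)*4)) = -6092608/4061739 - (143 + 91*(-7*(-10)*4)) = -6092608/4061739 - (143 + 91*(70*4)) = -6092608/4061739 - (143 + 91*280) = -6092608/4061739 - (143 + 25480) = -6092608/4061739 - 1*25623 = -6092608/4061739 - 25623 = -104080031005/4061739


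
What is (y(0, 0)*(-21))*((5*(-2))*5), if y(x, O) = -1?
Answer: -1050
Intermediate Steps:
(y(0, 0)*(-21))*((5*(-2))*5) = (-1*(-21))*((5*(-2))*5) = 21*(-10*5) = 21*(-50) = -1050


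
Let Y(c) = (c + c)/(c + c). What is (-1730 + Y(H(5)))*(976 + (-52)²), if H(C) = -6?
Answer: -6362720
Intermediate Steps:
Y(c) = 1 (Y(c) = (2*c)/((2*c)) = (2*c)*(1/(2*c)) = 1)
(-1730 + Y(H(5)))*(976 + (-52)²) = (-1730 + 1)*(976 + (-52)²) = -1729*(976 + 2704) = -1729*3680 = -6362720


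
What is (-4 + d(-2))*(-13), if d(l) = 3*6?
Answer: -182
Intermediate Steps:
d(l) = 18
(-4 + d(-2))*(-13) = (-4 + 18)*(-13) = 14*(-13) = -182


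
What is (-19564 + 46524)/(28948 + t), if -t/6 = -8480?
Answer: 6740/19957 ≈ 0.33773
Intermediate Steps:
t = 50880 (t = -6*(-8480) = 50880)
(-19564 + 46524)/(28948 + t) = (-19564 + 46524)/(28948 + 50880) = 26960/79828 = 26960*(1/79828) = 6740/19957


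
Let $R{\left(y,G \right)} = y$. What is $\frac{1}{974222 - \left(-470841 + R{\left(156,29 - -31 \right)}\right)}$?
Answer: $\frac{1}{1444907} \approx 6.9209 \cdot 10^{-7}$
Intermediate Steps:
$\frac{1}{974222 - \left(-470841 + R{\left(156,29 - -31 \right)}\right)} = \frac{1}{974222 + \left(470841 - 156\right)} = \frac{1}{974222 + 470685} = \frac{1}{1444907}$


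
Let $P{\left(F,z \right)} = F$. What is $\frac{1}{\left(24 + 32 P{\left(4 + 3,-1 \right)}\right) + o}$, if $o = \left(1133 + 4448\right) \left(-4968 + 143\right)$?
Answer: $- \frac{1}{26928077} \approx -3.7136 \cdot 10^{-8}$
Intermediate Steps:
$o = -26928325$ ($o = 5581 \left(-4825\right) = -26928325$)
$\frac{1}{\left(24 + 32 P{\left(4 + 3,-1 \right)}\right) + o} = \frac{1}{\left(24 + 32 \left(4 + 3\right)\right) - 26928325} = \frac{1}{\left(24 + 32 \cdot 7\right) - 26928325} = \frac{1}{\left(24 + 224\right) - 26928325} = \frac{1}{248 - 26928325} = \frac{1}{-26928077} = - \frac{1}{26928077}$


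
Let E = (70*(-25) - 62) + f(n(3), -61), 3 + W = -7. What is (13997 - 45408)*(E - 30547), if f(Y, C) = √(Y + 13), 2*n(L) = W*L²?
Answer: 1016428549 - 125644*I*√2 ≈ 1.0164e+9 - 1.7769e+5*I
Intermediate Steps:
W = -10 (W = -3 - 7 = -10)
n(L) = -5*L² (n(L) = (-10*L²)/2 = -5*L²)
f(Y, C) = √(13 + Y)
E = -1812 + 4*I*√2 (E = (70*(-25) - 62) + √(13 - 5*3²) = (-1750 - 62) + √(13 - 5*9) = -1812 + √(13 - 45) = -1812 + √(-32) = -1812 + 4*I*√2 ≈ -1812.0 + 5.6569*I)
(13997 - 45408)*(E - 30547) = (13997 - 45408)*((-1812 + 4*I*√2) - 30547) = -31411*(-32359 + 4*I*√2) = 1016428549 - 125644*I*√2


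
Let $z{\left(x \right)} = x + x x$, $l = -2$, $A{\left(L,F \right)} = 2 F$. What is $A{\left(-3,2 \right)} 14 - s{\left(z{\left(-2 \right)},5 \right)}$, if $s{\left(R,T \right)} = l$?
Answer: $58$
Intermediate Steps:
$z{\left(x \right)} = x + x^{2}$
$s{\left(R,T \right)} = -2$
$A{\left(-3,2 \right)} 14 - s{\left(z{\left(-2 \right)},5 \right)} = 2 \cdot 2 \cdot 14 - -2 = 4 \cdot 14 + 2 = 56 + 2 = 58$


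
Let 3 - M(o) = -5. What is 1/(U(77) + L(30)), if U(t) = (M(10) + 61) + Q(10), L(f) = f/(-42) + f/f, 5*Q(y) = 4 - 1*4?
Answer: 7/485 ≈ 0.014433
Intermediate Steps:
Q(y) = 0 (Q(y) = (4 - 1*4)/5 = (4 - 4)/5 = (⅕)*0 = 0)
L(f) = 1 - f/42 (L(f) = f*(-1/42) + 1 = -f/42 + 1 = 1 - f/42)
M(o) = 8 (M(o) = 3 - 1*(-5) = 3 + 5 = 8)
U(t) = 69 (U(t) = (8 + 61) + 0 = 69 + 0 = 69)
1/(U(77) + L(30)) = 1/(69 + (1 - 1/42*30)) = 1/(69 + (1 - 5/7)) = 1/(69 + 2/7) = 1/(485/7) = 7/485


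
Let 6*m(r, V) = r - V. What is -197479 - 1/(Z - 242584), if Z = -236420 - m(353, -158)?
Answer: -567660297259/2874535 ≈ -1.9748e+5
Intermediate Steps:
m(r, V) = -V/6 + r/6 (m(r, V) = (r - V)/6 = -V/6 + r/6)
Z = -1419031/6 (Z = -236420 - (-1/6*(-158) + (1/6)*353) = -236420 - (79/3 + 353/6) = -236420 - 1*511/6 = -236420 - 511/6 = -1419031/6 ≈ -2.3651e+5)
-197479 - 1/(Z - 242584) = -197479 - 1/(-1419031/6 - 242584) = -197479 - 1/(-2874535/6) = -197479 - 1*(-6/2874535) = -197479 + 6/2874535 = -567660297259/2874535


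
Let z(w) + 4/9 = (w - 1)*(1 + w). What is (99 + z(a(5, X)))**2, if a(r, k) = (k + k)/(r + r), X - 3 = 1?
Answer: 488144836/50625 ≈ 9642.4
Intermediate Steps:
X = 4 (X = 3 + 1 = 4)
a(r, k) = k/r (a(r, k) = (2*k)/((2*r)) = (2*k)*(1/(2*r)) = k/r)
z(w) = -4/9 + (1 + w)*(-1 + w) (z(w) = -4/9 + (w - 1)*(1 + w) = -4/9 + (-1 + w)*(1 + w) = -4/9 + (1 + w)*(-1 + w))
(99 + z(a(5, X)))**2 = (99 + (-13/9 + (4/5)**2))**2 = (99 + (-13/9 + 16/25))**2 = (99 - 181/225)**2 = (22094/225)**2 = 488144836/50625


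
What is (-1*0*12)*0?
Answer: 0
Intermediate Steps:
(-1*0*12)*0 = (0*12)*0 = 0*0 = 0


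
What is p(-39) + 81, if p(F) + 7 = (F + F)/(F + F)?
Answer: 75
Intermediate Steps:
p(F) = -6 (p(F) = -7 + (F + F)/(F + F) = -7 + (2*F)/((2*F)) = -7 + (2*F)*(1/(2*F)) = -7 + 1 = -6)
p(-39) + 81 = -6 + 81 = 75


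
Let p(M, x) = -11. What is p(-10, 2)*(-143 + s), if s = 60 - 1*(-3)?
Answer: 880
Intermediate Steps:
s = 63 (s = 60 + 3 = 63)
p(-10, 2)*(-143 + s) = -11*(-143 + 63) = -11*(-80) = 880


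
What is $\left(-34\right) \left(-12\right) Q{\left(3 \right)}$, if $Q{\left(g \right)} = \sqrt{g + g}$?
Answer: $408 \sqrt{6} \approx 999.39$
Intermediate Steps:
$Q{\left(g \right)} = \sqrt{2} \sqrt{g}$ ($Q{\left(g \right)} = \sqrt{2 g} = \sqrt{2} \sqrt{g}$)
$\left(-34\right) \left(-12\right) Q{\left(3 \right)} = \left(-34\right) \left(-12\right) \sqrt{2} \sqrt{3} = 408 \sqrt{6}$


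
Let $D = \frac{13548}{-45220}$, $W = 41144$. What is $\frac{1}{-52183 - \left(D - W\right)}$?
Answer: $- \frac{11305}{124792508} \approx -9.059 \cdot 10^{-5}$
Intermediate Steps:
$D = - \frac{3387}{11305}$ ($D = 13548 \left(- \frac{1}{45220}\right) = - \frac{3387}{11305} \approx -0.2996$)
$\frac{1}{-52183 - \left(D - W\right)} = \frac{1}{-52183 + \left(41144 - - \frac{3387}{11305}\right)} = \frac{1}{-52183 + \left(41144 + \frac{3387}{11305}\right)} = \frac{1}{-52183 + \frac{465136307}{11305}} = \frac{1}{- \frac{124792508}{11305}} = - \frac{11305}{124792508}$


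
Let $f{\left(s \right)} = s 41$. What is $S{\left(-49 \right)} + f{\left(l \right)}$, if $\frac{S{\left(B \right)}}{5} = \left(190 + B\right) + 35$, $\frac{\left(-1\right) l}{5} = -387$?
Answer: $80215$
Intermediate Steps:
$l = 1935$ ($l = \left(-5\right) \left(-387\right) = 1935$)
$f{\left(s \right)} = 41 s$
$S{\left(B \right)} = 1125 + 5 B$ ($S{\left(B \right)} = 5 \left(\left(190 + B\right) + 35\right) = 5 \left(225 + B\right) = 1125 + 5 B$)
$S{\left(-49 \right)} + f{\left(l \right)} = \left(1125 + 5 \left(-49\right)\right) + 41 \cdot 1935 = \left(1125 - 245\right) + 79335 = 880 + 79335 = 80215$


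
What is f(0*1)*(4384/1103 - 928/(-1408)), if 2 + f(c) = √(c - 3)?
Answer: -224883/24266 + 224883*I*√3/48532 ≈ -9.2674 + 8.0258*I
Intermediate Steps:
f(c) = -2 + √(-3 + c) (f(c) = -2 + √(c - 3) = -2 + √(-3 + c))
f(0*1)*(4384/1103 - 928/(-1408)) = (-2 + √(-3 + 0*1))*(4384/1103 - 928/(-1408)) = (-2 + √(-3 + 0))*(4384*(1/1103) - 928*(-1/1408)) = (-2 + √(-3))*(4384/1103 + 29/44) = (-2 + I*√3)*(224883/48532) = -224883/24266 + 224883*I*√3/48532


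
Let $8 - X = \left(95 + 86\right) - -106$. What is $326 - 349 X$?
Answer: $97697$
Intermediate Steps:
$X = -279$ ($X = 8 - \left(\left(95 + 86\right) - -106\right) = 8 - \left(181 + 106\right) = 8 - 287 = -279$)
$326 - 349 X = 326 - -97371 = 326 + 97371 = 97697$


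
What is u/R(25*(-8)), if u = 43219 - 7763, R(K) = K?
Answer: -4432/25 ≈ -177.28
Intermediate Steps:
u = 35456
u/R(25*(-8)) = 35456/((25*(-8))) = 35456/(-200) = 35456*(-1/200) = -4432/25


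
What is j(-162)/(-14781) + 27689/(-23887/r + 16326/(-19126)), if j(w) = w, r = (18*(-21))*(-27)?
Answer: -13314933577358748/1535957558993 ≈ -8668.8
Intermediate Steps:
r = 10206 (r = -378*(-27) = 10206)
j(-162)/(-14781) + 27689/(-23887/r + 16326/(-19126)) = -162/(-14781) + 27689/(-23887/10206 + 16326/(-19126)) = -162*(-1/14781) + 27689/(-23887*1/10206 + 16326*(-1/19126)) = 54/4927 + 27689/(-23887/10206 - 8163/9563) = 54/4927 + 27689/(-311742959/97599978) = 54/4927 + 27689*(-97599978/311742959) = 54/4927 - 2702445790842/311742959 = -13314933577358748/1535957558993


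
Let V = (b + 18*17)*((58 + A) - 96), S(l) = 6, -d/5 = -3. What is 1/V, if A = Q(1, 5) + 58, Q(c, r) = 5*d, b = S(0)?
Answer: 1/29640 ≈ 3.3738e-5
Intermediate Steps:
d = 15 (d = -5*(-3) = 15)
b = 6
Q(c, r) = 75 (Q(c, r) = 5*15 = 75)
A = 133 (A = 75 + 58 = 133)
V = 29640 (V = (6 + 18*17)*((58 + 133) - 96) = (6 + 306)*(191 - 96) = 312*95 = 29640)
1/V = 1/29640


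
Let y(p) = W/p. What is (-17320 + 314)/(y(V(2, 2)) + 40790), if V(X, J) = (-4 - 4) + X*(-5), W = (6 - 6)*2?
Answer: -8503/20395 ≈ -0.41692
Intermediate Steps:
W = 0 (W = 0*2 = 0)
V(X, J) = -8 - 5*X
y(p) = 0 (y(p) = 0/p = 0)
(-17320 + 314)/(y(V(2, 2)) + 40790) = (-17320 + 314)/(0 + 40790) = -17006/40790 = -17006*1/40790 = -8503/20395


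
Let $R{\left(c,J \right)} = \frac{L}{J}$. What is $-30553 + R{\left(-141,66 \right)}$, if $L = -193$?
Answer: $- \frac{2016691}{66} \approx -30556.0$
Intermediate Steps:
$R{\left(c,J \right)} = - \frac{193}{J}$
$-30553 + R{\left(-141,66 \right)} = -30553 - \frac{193}{66} = - \frac{2016691}{66}$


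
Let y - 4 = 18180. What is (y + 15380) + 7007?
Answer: 40571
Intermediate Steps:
y = 18184 (y = 4 + 18180 = 18184)
(y + 15380) + 7007 = (18184 + 15380) + 7007 = 33564 + 7007 = 40571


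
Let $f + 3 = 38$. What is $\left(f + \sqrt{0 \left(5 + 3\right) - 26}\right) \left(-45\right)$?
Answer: $-1575 - 45 i \sqrt{26} \approx -1575.0 - 229.46 i$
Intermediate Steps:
$f = 35$ ($f = -3 + 38 = 35$)
$\left(f + \sqrt{0 \left(5 + 3\right) - 26}\right) \left(-45\right) = \left(35 + \sqrt{0 \left(5 + 3\right) - 26}\right) \left(-45\right) = \left(35 + \sqrt{0 \cdot 8 - 26}\right) \left(-45\right) = \left(35 + \sqrt{0 - 26}\right) \left(-45\right) = \left(35 + \sqrt{-26}\right) \left(-45\right) = \left(35 + i \sqrt{26}\right) \left(-45\right) = -1575 - 45 i \sqrt{26}$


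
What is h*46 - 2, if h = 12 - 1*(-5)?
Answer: 780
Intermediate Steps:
h = 17 (h = 12 + 5 = 17)
h*46 - 2 = 17*46 - 2 = 782 - 2 = 780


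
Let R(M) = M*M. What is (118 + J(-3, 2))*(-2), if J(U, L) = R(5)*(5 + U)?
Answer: -336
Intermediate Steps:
R(M) = M²
J(U, L) = 125 + 25*U (J(U, L) = 5²*(5 + U) = 25*(5 + U) = 125 + 25*U)
(118 + J(-3, 2))*(-2) = (118 + (125 + 25*(-3)))*(-2) = (118 + (125 - 75))*(-2) = (118 + 50)*(-2) = 168*(-2) = -336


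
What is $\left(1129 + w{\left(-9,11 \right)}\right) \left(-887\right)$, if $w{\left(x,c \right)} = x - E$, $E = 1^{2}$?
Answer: $-992553$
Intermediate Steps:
$E = 1$
$w{\left(x,c \right)} = -1 + x$ ($w{\left(x,c \right)} = x - 1 = -1 + x$)
$\left(1129 + w{\left(-9,11 \right)}\right) \left(-887\right) = \left(1129 - 10\right) \left(-887\right) = 1119 \left(-887\right) = -992553$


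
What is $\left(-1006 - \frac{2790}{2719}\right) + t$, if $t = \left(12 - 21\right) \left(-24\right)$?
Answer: $- \frac{2150800}{2719} \approx -791.03$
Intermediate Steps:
$t = 216$ ($t = \left(-9\right) \left(-24\right) = 216$)
$\left(-1006 - \frac{2790}{2719}\right) + t = \left(-1006 - \frac{2790}{2719}\right) + 216 = - \frac{2738104}{2719} + 216 = - \frac{2150800}{2719}$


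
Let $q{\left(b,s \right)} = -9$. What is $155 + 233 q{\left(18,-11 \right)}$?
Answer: $-1942$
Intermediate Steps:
$155 + 233 q{\left(18,-11 \right)} = 155 + 233 \left(-9\right) = 155 - 2097 = -1942$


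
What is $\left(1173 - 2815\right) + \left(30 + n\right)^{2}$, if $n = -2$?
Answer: $-858$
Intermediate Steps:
$\left(1173 - 2815\right) + \left(30 + n\right)^{2} = \left(1173 - 2815\right) + \left(30 - 2\right)^{2} = -1642 + 28^{2} = -1642 + 784 = -858$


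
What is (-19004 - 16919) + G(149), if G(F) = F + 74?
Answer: -35700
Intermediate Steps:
G(F) = 74 + F
(-19004 - 16919) + G(149) = (-19004 - 16919) + (74 + 149) = -35923 + 223 = -35700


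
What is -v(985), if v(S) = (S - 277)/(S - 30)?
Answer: -708/955 ≈ -0.74136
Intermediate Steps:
v(S) = (-277 + S)/(-30 + S)
-v(985) = -(-277 + 985)/(-30 + 985) = -708/955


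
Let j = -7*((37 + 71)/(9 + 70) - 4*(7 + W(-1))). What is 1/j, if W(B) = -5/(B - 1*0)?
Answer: 79/25788 ≈ 0.0030634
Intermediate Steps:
W(B) = -5/B (W(B) = -5/(B + 0) = -5/B)
j = 25788/79 (j = -7*((37 + 71)/(9 + 70) - 4*(7 - 5/(-1))) = -7*(108/79 - 4*(7 - 5*(-1))) = -7*(108*(1/79) - 4*(7 + 5)) = -7*(108/79 - 4*12) = -7*(108/79 - 48) = -7*(-3684/79) = 25788/79 ≈ 326.43)
1/j = 1/(25788/79) = 79/25788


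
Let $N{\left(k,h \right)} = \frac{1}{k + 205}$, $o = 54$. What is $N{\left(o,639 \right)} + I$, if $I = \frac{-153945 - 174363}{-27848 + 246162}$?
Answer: $- \frac{42406729}{28271663} \approx -1.5$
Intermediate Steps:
$N{\left(k,h \right)} = \frac{1}{205 + k}$
$I = - \frac{164154}{109157}$ ($I = - \frac{328308}{218314} = \left(-328308\right) \frac{1}{218314} = - \frac{164154}{109157} \approx -1.5038$)
$N{\left(o,639 \right)} + I = \frac{1}{205 + 54} - \frac{164154}{109157} = \frac{1}{259} - \frac{164154}{109157} = - \frac{42406729}{28271663}$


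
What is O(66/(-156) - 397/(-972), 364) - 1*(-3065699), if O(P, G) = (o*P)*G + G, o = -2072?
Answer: 747736549/243 ≈ 3.0771e+6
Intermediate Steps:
O(P, G) = G - 2072*G*P (O(P, G) = (-2072*P)*G + G = -2072*G*P + G = G - 2072*G*P)
O(66/(-156) - 397/(-972), 364) - 1*(-3065699) = 364*(1 - 2072*(66/(-156) - 397/(-972))) - 1*(-3065699) = 364*(1 - 2072*(66*(-1/156) - 397*(-1/972))) + 3065699 = 364*(1 - 2072*(-11/26 + 397/972)) + 3065699 = 364*(1 - 2072*(-185/12636)) + 3065699 = 364*(1 + 95830/3159) + 3065699 = 364*(98989/3159) + 3065699 = 2771692/243 + 3065699 = 747736549/243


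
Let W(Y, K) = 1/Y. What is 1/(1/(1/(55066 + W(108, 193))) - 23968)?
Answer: 108/3358585 ≈ 3.2156e-5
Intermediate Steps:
1/(1/(1/(55066 + W(108, 193))) - 23968) = 1/(1/(1/(55066 + 1/108)) - 23968) = 1/(1/(1/(5947129/108)) - 23968) = 1/(1/(108/5947129) - 23968) = 1/(5947129/108 - 23968) = 1/(3358585/108) = 108/3358585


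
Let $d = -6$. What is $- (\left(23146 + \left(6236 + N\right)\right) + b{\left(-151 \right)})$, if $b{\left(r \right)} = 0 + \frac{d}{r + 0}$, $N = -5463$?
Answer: $- \frac{3611775}{151} \approx -23919.0$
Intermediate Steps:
$b{\left(r \right)} = - \frac{6}{r}$ ($b{\left(r \right)} = 0 + \frac{1}{r + 0} \left(-6\right) = 0 + \frac{1}{r} \left(-6\right) = 0 - \frac{6}{r} = - \frac{6}{r}$)
$- (\left(23146 + \left(6236 + N\right)\right) + b{\left(-151 \right)}) = - (\left(23146 + \left(6236 - 5463\right)\right) - \frac{6}{-151}) = - (\left(23146 + 773\right) - - \frac{6}{151}) = - (23919 + \frac{6}{151}) = \left(-1\right) \frac{3611775}{151} = - \frac{3611775}{151}$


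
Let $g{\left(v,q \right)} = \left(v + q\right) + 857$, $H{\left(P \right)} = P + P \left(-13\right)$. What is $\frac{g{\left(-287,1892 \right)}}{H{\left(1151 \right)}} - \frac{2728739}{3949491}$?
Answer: $- \frac{202619615}{233121238} \approx -0.86916$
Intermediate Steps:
$H{\left(P \right)} = - 12 P$ ($H{\left(P \right)} = P - 13 P = - 12 P$)
$g{\left(v,q \right)} = 857 + q + v$ ($g{\left(v,q \right)} = \left(q + v\right) + 857 = 857 + q + v$)
$\frac{g{\left(-287,1892 \right)}}{H{\left(1151 \right)}} - \frac{2728739}{3949491} = \frac{857 + 1892 - 287}{\left(-12\right) 1151} - \frac{2728739}{3949491} = \frac{2462}{-13812} - \frac{209903}{303807} = 2462 \left(- \frac{1}{13812}\right) - \frac{209903}{303807} = - \frac{1231}{6906} - \frac{209903}{303807} = - \frac{202619615}{233121238}$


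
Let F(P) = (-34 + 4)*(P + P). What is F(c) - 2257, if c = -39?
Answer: 83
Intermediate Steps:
F(P) = -60*P
F(c) - 2257 = -60*(-39) - 2257 = 2340 - 2257 = 83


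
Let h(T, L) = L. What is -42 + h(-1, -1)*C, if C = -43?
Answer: 1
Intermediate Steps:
-42 + h(-1, -1)*C = -42 - 1*(-43) = -42 + 43 = 1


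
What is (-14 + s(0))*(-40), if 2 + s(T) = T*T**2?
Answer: 640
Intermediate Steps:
s(T) = -2 + T**3 (s(T) = -2 + T*T**2 = -2 + T**3)
(-14 + s(0))*(-40) = (-14 + (-2 + 0**3))*(-40) = (-14 + (-2 + 0))*(-40) = (-14 - 2)*(-40) = -16*(-40) = 640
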